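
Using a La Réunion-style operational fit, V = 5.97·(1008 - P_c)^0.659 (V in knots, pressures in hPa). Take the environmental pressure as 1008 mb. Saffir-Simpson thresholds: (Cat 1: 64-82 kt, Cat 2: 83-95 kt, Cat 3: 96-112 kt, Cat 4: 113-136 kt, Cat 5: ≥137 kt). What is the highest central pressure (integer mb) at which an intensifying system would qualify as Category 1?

Category 1 begins at V = 64 kt.
Required ΔP = (64/5.97)^(1/0.659) = 10.720^1.517 ≈ 36.58 mb.
P_c ≤ 1008 − 36.58 = 971.42, so the highest integer P_c is 971 mb.

971 mb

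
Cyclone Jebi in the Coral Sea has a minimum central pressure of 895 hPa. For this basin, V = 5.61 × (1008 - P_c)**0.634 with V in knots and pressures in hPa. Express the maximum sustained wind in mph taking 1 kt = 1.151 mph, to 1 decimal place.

ΔP = 1008 − 895 = 113 hPa.
V ≈ 5.61 × 113^0.634 = 5.61 × 20.029 ≈ 112.361 kt.
112.361 × 1.151 ≈ 129.33 mph → 129.3 mph.

129.3 mph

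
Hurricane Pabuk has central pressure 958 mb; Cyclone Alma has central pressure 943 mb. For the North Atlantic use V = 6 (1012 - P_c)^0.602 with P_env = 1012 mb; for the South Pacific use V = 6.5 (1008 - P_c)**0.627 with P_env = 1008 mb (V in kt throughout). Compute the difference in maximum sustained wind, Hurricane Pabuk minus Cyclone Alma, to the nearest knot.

-23 kt

Hurricane Pabuk: ΔP = 54; V ≈ 6 × 54^0.602 ≈ 66.23 kt.
Cyclone Alma: ΔP = 65; V ≈ 6.5 × 65^0.627 ≈ 89.05 kt.
Difference ≈ 66.23 − 89.05 = -22.82 → -23 kt.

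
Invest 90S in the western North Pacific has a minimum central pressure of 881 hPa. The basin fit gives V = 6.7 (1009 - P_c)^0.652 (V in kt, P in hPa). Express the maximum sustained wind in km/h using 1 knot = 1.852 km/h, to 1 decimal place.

293.5 km/h

ΔP = 1009 − 881 = 128 hPa.
V ≈ 6.7 × 128^0.652 = 6.7 × 23.654 ≈ 158.480 kt.
158.480 × 1.852 ≈ 293.51 km/h → 293.5 km/h.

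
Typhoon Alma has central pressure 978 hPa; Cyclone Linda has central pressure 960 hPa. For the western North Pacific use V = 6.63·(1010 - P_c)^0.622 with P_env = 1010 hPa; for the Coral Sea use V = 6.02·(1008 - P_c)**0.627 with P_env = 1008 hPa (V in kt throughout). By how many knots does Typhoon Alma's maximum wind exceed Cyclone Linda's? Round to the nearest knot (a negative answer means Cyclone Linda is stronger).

Typhoon Alma: ΔP = 32; V ≈ 6.63 × 32^0.622 ≈ 57.24 kt.
Cyclone Linda: ΔP = 48; V ≈ 6.02 × 48^0.627 ≈ 68.19 kt.
Difference ≈ 57.24 − 68.19 = -10.95 → -11 kt.

-11 kt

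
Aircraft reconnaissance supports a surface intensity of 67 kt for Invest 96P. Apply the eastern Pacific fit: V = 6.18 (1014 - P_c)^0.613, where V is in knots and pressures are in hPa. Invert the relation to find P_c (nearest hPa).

ΔP = (V / 6.18)^(1/0.613) = (67/6.18)^1.631.
67/6.18 = 10.841; 10.841^1.631 ≈ 48.82 hPa.
P_c = 1014 − 48.82 = 965.18 ≈ 965 hPa.

965 hPa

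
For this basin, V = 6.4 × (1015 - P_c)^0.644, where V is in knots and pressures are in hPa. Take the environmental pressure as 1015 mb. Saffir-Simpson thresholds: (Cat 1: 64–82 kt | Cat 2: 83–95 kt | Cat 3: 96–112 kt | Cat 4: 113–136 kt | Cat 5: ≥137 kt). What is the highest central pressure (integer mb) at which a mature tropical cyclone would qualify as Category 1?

Category 1 begins at V = 64 kt.
Required ΔP = (64/6.4)^(1/0.644) = 10.000^1.553 ≈ 35.71 mb.
P_c ≤ 1015 − 35.71 = 979.29, so the highest integer P_c is 979 mb.

979 mb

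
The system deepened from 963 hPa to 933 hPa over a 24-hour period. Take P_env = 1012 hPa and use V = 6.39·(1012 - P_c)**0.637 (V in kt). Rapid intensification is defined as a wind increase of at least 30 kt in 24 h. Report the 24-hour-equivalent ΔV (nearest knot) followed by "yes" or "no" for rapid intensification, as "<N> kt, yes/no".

27 kt, no

V₁: ΔP = 49, V ≈ 6.39 × 49^0.637 ≈ 76.24 kt.
V₂: ΔP = 79, V ≈ 6.39 × 79^0.637 ≈ 103.34 kt.
ΔV over 24 h = 27.10 kt → 24 h equivalent = 27.10 × 24/24 ≈ 27.10 kt.
27 kt < 30 kt ⇒ not rapid intensification.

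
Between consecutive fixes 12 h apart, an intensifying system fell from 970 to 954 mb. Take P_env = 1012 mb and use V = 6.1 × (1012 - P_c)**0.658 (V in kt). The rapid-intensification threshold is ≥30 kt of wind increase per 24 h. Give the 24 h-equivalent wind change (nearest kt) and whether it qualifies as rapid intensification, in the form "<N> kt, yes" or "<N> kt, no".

34 kt, yes

V₁: ΔP = 42, V ≈ 6.1 × 42^0.658 ≈ 71.36 kt.
V₂: ΔP = 58, V ≈ 6.1 × 58^0.658 ≈ 88.24 kt.
ΔV over 12 h = 16.88 kt → 24 h equivalent = 16.88 × 24/12 ≈ 33.76 kt.
34 kt ≥ 30 kt ⇒ rapid intensification.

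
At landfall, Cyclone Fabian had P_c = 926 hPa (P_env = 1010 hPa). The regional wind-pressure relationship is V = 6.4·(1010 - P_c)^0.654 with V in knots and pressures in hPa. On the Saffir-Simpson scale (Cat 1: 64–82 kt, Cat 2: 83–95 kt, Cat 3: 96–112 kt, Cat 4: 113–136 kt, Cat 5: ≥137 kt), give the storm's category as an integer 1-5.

ΔP = 1010 − 926 = 84 hPa.
V ≈ 6.4 × 84^0.654 = 6.4 × 18.13 ≈ 116 kt.
116 kt falls in the Category 4 band.

4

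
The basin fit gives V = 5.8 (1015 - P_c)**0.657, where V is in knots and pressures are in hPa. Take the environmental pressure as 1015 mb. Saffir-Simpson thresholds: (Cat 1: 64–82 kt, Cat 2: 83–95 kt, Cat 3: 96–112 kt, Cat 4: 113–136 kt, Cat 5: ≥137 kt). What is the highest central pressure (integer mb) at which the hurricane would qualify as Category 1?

976 mb

Category 1 begins at V = 64 kt.
Required ΔP = (64/5.8)^(1/0.657) = 11.034^1.522 ≈ 38.65 mb.
P_c ≤ 1015 − 38.65 = 976.35, so the highest integer P_c is 976 mb.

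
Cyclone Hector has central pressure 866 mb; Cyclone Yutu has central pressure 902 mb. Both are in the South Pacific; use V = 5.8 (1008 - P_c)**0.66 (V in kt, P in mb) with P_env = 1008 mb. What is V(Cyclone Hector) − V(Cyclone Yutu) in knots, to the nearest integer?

27 kt

Cyclone Hector: ΔP = 142; V ≈ 5.8 × 142^0.66 ≈ 152.73 kt.
Cyclone Yutu: ΔP = 106; V ≈ 5.8 × 106^0.66 ≈ 125.93 kt.
Difference ≈ 152.73 − 125.93 = 26.80 → 27 kt.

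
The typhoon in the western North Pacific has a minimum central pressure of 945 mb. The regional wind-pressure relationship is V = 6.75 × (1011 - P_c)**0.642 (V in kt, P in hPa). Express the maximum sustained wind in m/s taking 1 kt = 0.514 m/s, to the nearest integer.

51 m/s

ΔP = 1011 − 945 = 66 mb.
V ≈ 6.75 × 66^0.642 = 6.75 × 14.728 ≈ 99.415 kt.
99.415 × 0.514 ≈ 51.10 m/s → 51 m/s.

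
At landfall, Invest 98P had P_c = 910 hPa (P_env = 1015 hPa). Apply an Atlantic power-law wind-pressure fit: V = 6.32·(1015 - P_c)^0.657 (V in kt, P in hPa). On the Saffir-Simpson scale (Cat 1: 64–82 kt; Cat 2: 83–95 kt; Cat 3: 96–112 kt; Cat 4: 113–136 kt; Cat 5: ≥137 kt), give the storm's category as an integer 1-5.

4

ΔP = 1015 − 910 = 105 hPa.
V ≈ 6.32 × 105^0.657 = 6.32 × 21.28 ≈ 134 kt.
134 kt falls in the Category 4 band.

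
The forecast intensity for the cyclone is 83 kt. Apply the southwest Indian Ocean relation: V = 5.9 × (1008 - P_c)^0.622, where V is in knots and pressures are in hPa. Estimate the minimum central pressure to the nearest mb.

ΔP = (V / 5.9)^(1/0.622) = (83/5.9)^1.608.
83/5.9 = 14.068; 14.068^1.608 ≈ 70.15 mb.
P_c = 1008 − 70.15 = 937.85 ≈ 938 mb.

938 mb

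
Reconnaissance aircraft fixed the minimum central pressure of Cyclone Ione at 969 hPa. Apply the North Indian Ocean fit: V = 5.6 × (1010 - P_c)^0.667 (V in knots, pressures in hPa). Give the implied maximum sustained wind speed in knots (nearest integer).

ΔP = 1010 − 969 = 41 hPa.
41^0.667 ≈ 11.905.
V ≈ 5.6 × 11.905 ≈ 66.7 kt.

67 kt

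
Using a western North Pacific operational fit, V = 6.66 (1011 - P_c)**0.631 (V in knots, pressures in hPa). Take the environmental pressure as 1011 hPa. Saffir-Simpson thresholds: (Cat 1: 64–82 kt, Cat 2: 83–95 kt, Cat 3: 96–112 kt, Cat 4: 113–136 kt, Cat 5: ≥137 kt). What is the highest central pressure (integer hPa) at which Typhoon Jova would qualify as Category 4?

922 hPa

Category 4 begins at V = 113 kt.
Required ΔP = (113/6.66)^(1/0.631) = 16.967^1.585 ≈ 88.85 hPa.
P_c ≤ 1011 − 88.85 = 922.15, so the highest integer P_c is 922 hPa.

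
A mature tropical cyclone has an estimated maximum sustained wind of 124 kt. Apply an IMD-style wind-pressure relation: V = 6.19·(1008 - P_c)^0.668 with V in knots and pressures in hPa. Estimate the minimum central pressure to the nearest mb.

ΔP = (V / 6.19)^(1/0.668) = (124/6.19)^1.497.
124/6.19 = 20.032; 20.032^1.497 ≈ 88.86 mb.
P_c = 1008 − 88.86 = 919.14 ≈ 919 mb.

919 mb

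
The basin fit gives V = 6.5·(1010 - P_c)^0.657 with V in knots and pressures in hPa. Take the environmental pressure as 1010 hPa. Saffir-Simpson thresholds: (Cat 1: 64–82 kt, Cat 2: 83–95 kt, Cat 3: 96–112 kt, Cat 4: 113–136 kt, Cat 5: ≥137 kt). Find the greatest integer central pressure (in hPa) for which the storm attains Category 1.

Category 1 begins at V = 64 kt.
Required ΔP = (64/6.5)^(1/0.657) = 9.846^1.522 ≈ 32.50 hPa.
P_c ≤ 1010 − 32.50 = 977.50, so the highest integer P_c is 977 hPa.

977 hPa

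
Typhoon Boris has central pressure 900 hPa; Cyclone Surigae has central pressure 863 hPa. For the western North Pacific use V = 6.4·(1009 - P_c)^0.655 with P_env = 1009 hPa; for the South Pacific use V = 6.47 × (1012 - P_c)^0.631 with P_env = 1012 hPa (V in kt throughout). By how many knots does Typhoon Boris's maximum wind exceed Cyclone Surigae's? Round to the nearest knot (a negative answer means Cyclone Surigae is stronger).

-14 kt

Typhoon Boris: ΔP = 109; V ≈ 6.4 × 109^0.655 ≈ 138.26 kt.
Cyclone Surigae: ΔP = 149; V ≈ 6.47 × 149^0.631 ≈ 152.12 kt.
Difference ≈ 138.26 − 152.12 = -13.86 → -14 kt.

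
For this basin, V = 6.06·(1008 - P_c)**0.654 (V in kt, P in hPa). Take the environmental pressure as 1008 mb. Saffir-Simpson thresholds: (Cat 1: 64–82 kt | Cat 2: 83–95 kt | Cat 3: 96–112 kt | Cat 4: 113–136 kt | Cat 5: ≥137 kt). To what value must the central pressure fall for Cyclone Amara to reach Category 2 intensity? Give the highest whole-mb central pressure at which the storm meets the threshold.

Category 2 begins at V = 83 kt.
Required ΔP = (83/6.06)^(1/0.654) = 13.696^1.529 ≈ 54.69 mb.
P_c ≤ 1008 − 54.69 = 953.31, so the highest integer P_c is 953 mb.

953 mb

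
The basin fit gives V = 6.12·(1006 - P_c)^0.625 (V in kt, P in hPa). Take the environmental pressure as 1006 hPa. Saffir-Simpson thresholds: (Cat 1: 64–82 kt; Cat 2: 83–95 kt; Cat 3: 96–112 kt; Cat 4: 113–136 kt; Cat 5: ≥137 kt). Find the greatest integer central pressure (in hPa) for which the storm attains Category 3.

924 hPa

Category 3 begins at V = 96 kt.
Required ΔP = (96/6.12)^(1/0.625) = 15.686^1.600 ≈ 81.81 hPa.
P_c ≤ 1006 − 81.81 = 924.19, so the highest integer P_c is 924 hPa.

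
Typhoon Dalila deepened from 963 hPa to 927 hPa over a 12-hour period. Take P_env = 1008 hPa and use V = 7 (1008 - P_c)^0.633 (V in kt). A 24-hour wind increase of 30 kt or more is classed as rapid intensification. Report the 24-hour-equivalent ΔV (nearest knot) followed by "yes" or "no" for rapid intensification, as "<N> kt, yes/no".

V₁: ΔP = 45, V ≈ 7 × 45^0.633 ≈ 77.91 kt.
V₂: ΔP = 81, V ≈ 7 × 81^0.633 ≈ 113.02 kt.
ΔV over 12 h = 35.11 kt → 24 h equivalent = 35.11 × 24/12 ≈ 70.22 kt.
70 kt ≥ 30 kt ⇒ rapid intensification.

70 kt, yes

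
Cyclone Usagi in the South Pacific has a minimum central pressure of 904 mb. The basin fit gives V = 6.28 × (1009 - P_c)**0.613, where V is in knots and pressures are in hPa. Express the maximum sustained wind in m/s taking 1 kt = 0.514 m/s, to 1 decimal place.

56.0 m/s

ΔP = 1009 − 904 = 105 mb.
V ≈ 6.28 × 105^0.613 = 6.28 × 17.338 ≈ 108.880 kt.
108.880 × 0.514 ≈ 55.96 m/s → 56.0 m/s.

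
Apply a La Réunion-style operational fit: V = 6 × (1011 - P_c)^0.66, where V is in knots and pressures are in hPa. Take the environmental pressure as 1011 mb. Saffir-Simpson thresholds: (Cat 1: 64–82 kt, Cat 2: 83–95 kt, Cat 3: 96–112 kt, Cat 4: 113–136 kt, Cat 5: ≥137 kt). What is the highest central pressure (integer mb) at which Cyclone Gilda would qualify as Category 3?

944 mb

Category 3 begins at V = 96 kt.
Required ΔP = (96/6)^(1/0.66) = 16.000^1.515 ≈ 66.75 mb.
P_c ≤ 1011 − 66.75 = 944.25, so the highest integer P_c is 944 mb.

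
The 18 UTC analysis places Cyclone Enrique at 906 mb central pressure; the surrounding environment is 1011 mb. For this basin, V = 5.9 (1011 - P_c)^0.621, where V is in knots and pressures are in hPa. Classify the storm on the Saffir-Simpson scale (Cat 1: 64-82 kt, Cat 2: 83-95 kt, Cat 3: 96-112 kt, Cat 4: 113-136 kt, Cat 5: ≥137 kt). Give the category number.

3

ΔP = 1011 − 906 = 105 mb.
V ≈ 5.9 × 105^0.621 = 5.9 × 18.00 ≈ 106 kt.
106 kt falls in the Category 3 band.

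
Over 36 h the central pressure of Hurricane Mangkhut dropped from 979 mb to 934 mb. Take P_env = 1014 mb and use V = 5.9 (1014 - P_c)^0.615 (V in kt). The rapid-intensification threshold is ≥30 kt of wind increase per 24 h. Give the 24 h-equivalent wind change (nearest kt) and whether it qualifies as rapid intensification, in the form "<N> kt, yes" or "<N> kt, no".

V₁: ΔP = 35, V ≈ 5.9 × 35^0.615 ≈ 52.54 kt.
V₂: ΔP = 80, V ≈ 5.9 × 80^0.615 ≈ 87.35 kt.
ΔV over 36 h = 34.81 kt → 24 h equivalent = 34.81 × 24/36 ≈ 23.21 kt.
23 kt < 30 kt ⇒ not rapid intensification.

23 kt, no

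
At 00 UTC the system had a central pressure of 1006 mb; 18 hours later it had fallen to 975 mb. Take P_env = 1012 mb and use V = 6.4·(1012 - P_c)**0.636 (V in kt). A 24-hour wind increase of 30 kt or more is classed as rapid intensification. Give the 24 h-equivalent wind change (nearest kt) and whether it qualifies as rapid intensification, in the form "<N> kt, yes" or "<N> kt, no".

58 kt, yes

V₁: ΔP = 6, V ≈ 6.4 × 6^0.636 ≈ 20.00 kt.
V₂: ΔP = 37, V ≈ 6.4 × 37^0.636 ≈ 63.61 kt.
ΔV over 18 h = 43.61 kt → 24 h equivalent = 43.61 × 24/18 ≈ 58.15 kt.
58 kt ≥ 30 kt ⇒ rapid intensification.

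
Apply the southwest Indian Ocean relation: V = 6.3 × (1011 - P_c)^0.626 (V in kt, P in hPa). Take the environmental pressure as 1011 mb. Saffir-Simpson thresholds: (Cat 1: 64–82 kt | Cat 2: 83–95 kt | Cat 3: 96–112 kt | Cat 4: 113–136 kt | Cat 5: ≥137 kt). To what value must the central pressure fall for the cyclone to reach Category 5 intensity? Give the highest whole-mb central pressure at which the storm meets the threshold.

874 mb

Category 5 begins at V = 137 kt.
Required ΔP = (137/6.3)^(1/0.626) = 21.746^1.597 ≈ 136.90 mb.
P_c ≤ 1011 − 136.90 = 874.10, so the highest integer P_c is 874 mb.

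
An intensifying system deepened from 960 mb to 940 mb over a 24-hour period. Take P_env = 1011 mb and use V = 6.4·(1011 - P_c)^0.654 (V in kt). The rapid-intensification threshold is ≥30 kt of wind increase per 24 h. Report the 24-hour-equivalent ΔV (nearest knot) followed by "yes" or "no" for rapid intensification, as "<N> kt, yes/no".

V₁: ΔP = 51, V ≈ 6.4 × 51^0.654 ≈ 83.74 kt.
V₂: ΔP = 71, V ≈ 6.4 × 71^0.654 ≈ 103.97 kt.
ΔV over 24 h = 20.23 kt → 24 h equivalent = 20.23 × 24/24 ≈ 20.23 kt.
20 kt < 30 kt ⇒ not rapid intensification.

20 kt, no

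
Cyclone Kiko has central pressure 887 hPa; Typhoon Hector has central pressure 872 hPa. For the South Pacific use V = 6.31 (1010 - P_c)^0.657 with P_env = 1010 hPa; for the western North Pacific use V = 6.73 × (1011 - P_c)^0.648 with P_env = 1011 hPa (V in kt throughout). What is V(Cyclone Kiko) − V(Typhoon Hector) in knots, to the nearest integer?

-16 kt

Cyclone Kiko: ΔP = 123; V ≈ 6.31 × 123^0.657 ≈ 148.97 kt.
Typhoon Hector: ΔP = 139; V ≈ 6.73 × 139^0.648 ≈ 164.70 kt.
Difference ≈ 148.97 − 164.70 = -15.73 → -16 kt.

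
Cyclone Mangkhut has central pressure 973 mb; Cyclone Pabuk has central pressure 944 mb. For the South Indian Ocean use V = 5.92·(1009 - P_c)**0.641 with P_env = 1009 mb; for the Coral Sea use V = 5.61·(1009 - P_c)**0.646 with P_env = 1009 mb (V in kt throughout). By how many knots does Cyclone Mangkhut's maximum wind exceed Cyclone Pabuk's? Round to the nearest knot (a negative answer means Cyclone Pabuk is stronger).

-24 kt

Cyclone Mangkhut: ΔP = 36; V ≈ 5.92 × 36^0.641 ≈ 58.87 kt.
Cyclone Pabuk: ΔP = 65; V ≈ 5.61 × 65^0.646 ≈ 83.20 kt.
Difference ≈ 58.87 − 83.20 = -24.33 → -24 kt.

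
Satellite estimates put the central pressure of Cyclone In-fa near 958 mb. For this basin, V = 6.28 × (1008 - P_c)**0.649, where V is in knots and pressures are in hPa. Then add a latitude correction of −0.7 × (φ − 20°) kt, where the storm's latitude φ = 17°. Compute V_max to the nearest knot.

82 kt

ΔP = 1008 − 958 = 50 mb.
50^0.649 ≈ 12.666.
V ≈ 6.28 × 12.666 ≈ 79.5 kt.
Latitude correction: −0.7 × (17 − 20) = 2.1 kt.
Corrected V ≈ 81.6 kt → 82 kt.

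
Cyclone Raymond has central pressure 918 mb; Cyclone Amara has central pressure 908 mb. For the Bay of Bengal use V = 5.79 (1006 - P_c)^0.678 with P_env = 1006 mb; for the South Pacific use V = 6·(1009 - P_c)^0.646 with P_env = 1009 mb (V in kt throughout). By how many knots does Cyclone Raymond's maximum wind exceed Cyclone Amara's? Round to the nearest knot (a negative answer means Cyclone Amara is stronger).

Cyclone Raymond: ΔP = 88; V ≈ 5.79 × 88^0.678 ≈ 120.51 kt.
Cyclone Amara: ΔP = 101; V ≈ 6 × 101^0.646 ≈ 118.29 kt.
Difference ≈ 120.51 − 118.29 = 2.22 → 2 kt.

2 kt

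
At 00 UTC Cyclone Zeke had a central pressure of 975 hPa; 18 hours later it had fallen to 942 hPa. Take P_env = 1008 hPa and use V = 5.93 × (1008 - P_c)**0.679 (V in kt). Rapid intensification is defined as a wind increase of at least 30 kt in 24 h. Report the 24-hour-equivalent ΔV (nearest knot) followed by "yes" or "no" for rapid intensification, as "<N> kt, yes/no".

51 kt, yes

V₁: ΔP = 33, V ≈ 5.93 × 33^0.679 ≈ 63.70 kt.
V₂: ΔP = 66, V ≈ 5.93 × 66^0.679 ≈ 101.98 kt.
ΔV over 18 h = 38.28 kt → 24 h equivalent = 38.28 × 24/18 ≈ 51.04 kt.
51 kt ≥ 30 kt ⇒ rapid intensification.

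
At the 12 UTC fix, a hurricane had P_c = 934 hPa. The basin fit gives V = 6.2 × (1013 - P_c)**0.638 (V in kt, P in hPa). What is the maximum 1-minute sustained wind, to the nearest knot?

101 kt

ΔP = 1013 − 934 = 79 hPa.
79^0.638 ≈ 16.244.
V ≈ 6.2 × 16.244 ≈ 100.7 kt.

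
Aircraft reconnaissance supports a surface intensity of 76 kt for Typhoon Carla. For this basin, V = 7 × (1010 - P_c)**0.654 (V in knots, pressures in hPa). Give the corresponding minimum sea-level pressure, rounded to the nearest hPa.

972 hPa

ΔP = (V / 7)^(1/0.654) = (76/7)^1.529.
76/7 = 10.857; 10.857^1.529 ≈ 38.34 hPa.
P_c = 1010 − 38.34 = 971.66 ≈ 972 hPa.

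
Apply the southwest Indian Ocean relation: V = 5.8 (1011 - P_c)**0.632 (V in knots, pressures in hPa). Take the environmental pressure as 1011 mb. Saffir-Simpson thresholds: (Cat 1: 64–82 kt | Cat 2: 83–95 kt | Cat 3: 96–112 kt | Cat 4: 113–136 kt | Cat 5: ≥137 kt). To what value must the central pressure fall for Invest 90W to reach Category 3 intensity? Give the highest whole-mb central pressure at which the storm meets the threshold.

Category 3 begins at V = 96 kt.
Required ΔP = (96/5.8)^(1/0.632) = 16.552^1.582 ≈ 84.83 mb.
P_c ≤ 1011 − 84.83 = 926.17, so the highest integer P_c is 926 mb.

926 mb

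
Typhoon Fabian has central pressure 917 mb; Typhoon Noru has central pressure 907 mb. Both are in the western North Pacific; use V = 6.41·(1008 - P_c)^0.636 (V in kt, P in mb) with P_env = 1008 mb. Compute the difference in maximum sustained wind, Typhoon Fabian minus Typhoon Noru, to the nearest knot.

Typhoon Fabian: ΔP = 91; V ≈ 6.41 × 91^0.636 ≈ 112.93 kt.
Typhoon Noru: ΔP = 101; V ≈ 6.41 × 101^0.636 ≈ 120.67 kt.
Difference ≈ 112.93 − 120.67 = -7.74 → -8 kt.

-8 kt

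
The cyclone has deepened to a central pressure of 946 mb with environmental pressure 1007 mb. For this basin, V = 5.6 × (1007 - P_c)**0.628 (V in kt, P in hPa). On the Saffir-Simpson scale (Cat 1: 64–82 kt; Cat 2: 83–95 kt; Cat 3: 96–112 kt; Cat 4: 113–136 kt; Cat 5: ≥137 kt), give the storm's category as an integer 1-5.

1

ΔP = 1007 − 946 = 61 mb.
V ≈ 5.6 × 61^0.628 = 5.6 × 13.22 ≈ 74 kt.
74 kt falls in the Category 1 band.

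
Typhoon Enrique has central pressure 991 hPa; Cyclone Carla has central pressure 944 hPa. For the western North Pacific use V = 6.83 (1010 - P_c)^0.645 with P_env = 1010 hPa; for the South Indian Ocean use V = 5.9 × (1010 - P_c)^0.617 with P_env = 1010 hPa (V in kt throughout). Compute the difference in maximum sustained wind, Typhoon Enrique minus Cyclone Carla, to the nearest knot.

-33 kt

Typhoon Enrique: ΔP = 19; V ≈ 6.83 × 19^0.645 ≈ 45.63 kt.
Cyclone Carla: ΔP = 66; V ≈ 5.9 × 66^0.617 ≈ 78.25 kt.
Difference ≈ 45.63 − 78.25 = -32.62 → -33 kt.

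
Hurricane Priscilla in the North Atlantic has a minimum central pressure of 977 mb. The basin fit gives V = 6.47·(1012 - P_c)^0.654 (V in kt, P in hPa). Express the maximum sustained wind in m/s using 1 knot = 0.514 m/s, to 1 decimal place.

34.0 m/s

ΔP = 1012 − 977 = 35 mb.
V ≈ 6.47 × 35^0.654 = 6.47 × 10.229 ≈ 66.180 kt.
66.180 × 0.514 ≈ 34.02 m/s → 34.0 m/s.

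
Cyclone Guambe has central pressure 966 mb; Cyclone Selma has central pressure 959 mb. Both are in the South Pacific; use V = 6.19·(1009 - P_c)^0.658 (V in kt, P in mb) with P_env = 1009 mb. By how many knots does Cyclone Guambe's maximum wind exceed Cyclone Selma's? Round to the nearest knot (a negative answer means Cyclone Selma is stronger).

-8 kt

Cyclone Guambe: ΔP = 43; V ≈ 6.19 × 43^0.658 ≈ 73.54 kt.
Cyclone Selma: ΔP = 50; V ≈ 6.19 × 50^0.658 ≈ 81.21 kt.
Difference ≈ 73.54 − 81.21 = -7.67 → -8 kt.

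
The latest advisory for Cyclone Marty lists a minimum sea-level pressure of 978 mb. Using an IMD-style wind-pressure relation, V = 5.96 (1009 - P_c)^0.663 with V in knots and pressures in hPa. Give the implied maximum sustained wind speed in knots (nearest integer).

ΔP = 1009 − 978 = 31 mb.
31^0.663 ≈ 9.745.
V ≈ 5.96 × 9.745 ≈ 58.1 kt.

58 kt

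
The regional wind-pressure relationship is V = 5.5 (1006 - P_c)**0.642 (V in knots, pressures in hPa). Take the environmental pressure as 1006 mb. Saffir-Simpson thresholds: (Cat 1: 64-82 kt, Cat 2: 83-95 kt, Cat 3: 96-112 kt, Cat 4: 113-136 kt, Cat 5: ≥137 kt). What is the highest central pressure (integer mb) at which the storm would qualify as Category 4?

895 mb

Category 4 begins at V = 113 kt.
Required ΔP = (113/5.5)^(1/0.642) = 20.545^1.558 ≈ 110.85 mb.
P_c ≤ 1006 − 110.85 = 895.15, so the highest integer P_c is 895 mb.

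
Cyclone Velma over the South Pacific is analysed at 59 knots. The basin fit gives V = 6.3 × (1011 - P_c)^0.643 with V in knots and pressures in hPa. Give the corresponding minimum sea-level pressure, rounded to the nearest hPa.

979 hPa

ΔP = (V / 6.3)^(1/0.643) = (59/6.3)^1.555.
59/6.3 = 9.365; 9.365^1.555 ≈ 32.43 hPa.
P_c = 1011 − 32.43 = 978.57 ≈ 979 hPa.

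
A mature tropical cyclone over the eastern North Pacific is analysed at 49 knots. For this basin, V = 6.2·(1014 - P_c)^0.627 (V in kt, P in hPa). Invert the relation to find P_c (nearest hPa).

ΔP = (V / 6.2)^(1/0.627) = (49/6.2)^1.595.
49/6.2 = 7.903; 7.903^1.595 ≈ 27.03 hPa.
P_c = 1014 − 27.03 = 986.97 ≈ 987 hPa.

987 hPa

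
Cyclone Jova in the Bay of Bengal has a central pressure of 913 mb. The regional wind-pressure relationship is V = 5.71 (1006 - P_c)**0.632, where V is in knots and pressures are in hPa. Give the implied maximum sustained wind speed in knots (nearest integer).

100 kt

ΔP = 1006 − 913 = 93 mb.
93^0.632 ≈ 17.542.
V ≈ 5.71 × 17.542 ≈ 100.2 kt.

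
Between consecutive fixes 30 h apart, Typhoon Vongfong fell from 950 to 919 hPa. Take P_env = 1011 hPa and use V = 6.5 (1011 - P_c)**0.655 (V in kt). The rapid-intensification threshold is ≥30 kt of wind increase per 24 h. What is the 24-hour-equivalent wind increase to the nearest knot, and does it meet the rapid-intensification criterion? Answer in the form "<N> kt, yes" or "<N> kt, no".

V₁: ΔP = 61, V ≈ 6.5 × 61^0.655 ≈ 96.01 kt.
V₂: ΔP = 92, V ≈ 6.5 × 92^0.655 ≈ 125.66 kt.
ΔV over 30 h = 29.65 kt → 24 h equivalent = 29.65 × 24/30 ≈ 23.72 kt.
24 kt < 30 kt ⇒ not rapid intensification.

24 kt, no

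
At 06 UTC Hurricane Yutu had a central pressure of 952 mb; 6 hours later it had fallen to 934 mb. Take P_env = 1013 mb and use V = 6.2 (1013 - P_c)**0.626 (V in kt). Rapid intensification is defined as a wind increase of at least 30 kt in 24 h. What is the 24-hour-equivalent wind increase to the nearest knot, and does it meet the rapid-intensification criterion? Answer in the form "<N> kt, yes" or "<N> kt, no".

57 kt, yes

V₁: ΔP = 61, V ≈ 6.2 × 61^0.626 ≈ 81.28 kt.
V₂: ΔP = 79, V ≈ 6.2 × 79^0.626 ≈ 95.57 kt.
ΔV over 6 h = 14.29 kt → 24 h equivalent = 14.29 × 24/6 ≈ 57.16 kt.
57 kt ≥ 30 kt ⇒ rapid intensification.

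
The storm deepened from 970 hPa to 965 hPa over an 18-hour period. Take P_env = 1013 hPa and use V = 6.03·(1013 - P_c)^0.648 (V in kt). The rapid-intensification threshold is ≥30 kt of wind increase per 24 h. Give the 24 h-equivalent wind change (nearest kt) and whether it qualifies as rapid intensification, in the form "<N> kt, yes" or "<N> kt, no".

7 kt, no

V₁: ΔP = 43, V ≈ 6.03 × 43^0.648 ≈ 68.99 kt.
V₂: ΔP = 48, V ≈ 6.03 × 48^0.648 ≈ 74.09 kt.
ΔV over 18 h = 5.10 kt → 24 h equivalent = 5.10 × 24/18 ≈ 6.80 kt.
7 kt < 30 kt ⇒ not rapid intensification.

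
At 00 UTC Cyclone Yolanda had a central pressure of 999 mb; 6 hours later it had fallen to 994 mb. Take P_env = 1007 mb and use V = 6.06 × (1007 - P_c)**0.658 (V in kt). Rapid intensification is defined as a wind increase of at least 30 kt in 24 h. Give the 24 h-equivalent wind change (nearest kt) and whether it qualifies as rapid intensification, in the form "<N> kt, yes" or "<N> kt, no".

36 kt, yes

V₁: ΔP = 8, V ≈ 6.06 × 8^0.658 ≈ 23.81 kt.
V₂: ΔP = 13, V ≈ 6.06 × 13^0.658 ≈ 32.77 kt.
ΔV over 6 h = 8.96 kt → 24 h equivalent = 8.96 × 24/6 ≈ 35.84 kt.
36 kt ≥ 30 kt ⇒ rapid intensification.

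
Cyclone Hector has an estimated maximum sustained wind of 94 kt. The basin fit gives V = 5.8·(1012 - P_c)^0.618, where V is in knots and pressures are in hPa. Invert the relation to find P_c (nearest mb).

ΔP = (V / 5.8)^(1/0.618) = (94/5.8)^1.618.
94/5.8 = 16.207; 16.207^1.618 ≈ 90.67 mb.
P_c = 1012 − 90.67 = 921.33 ≈ 921 mb.

921 mb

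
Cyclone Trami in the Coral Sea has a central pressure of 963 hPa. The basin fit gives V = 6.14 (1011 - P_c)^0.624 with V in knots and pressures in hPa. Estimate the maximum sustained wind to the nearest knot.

69 kt

ΔP = 1011 − 963 = 48 hPa.
48^0.624 ≈ 11.197.
V ≈ 6.14 × 11.197 ≈ 68.7 kt.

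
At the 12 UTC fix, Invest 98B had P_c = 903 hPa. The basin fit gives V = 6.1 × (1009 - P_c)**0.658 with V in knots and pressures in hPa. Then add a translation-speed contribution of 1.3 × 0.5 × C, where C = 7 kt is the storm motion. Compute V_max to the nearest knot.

ΔP = 1009 − 903 = 106 hPa.
106^0.658 ≈ 21.511.
V ≈ 6.1 × 21.511 ≈ 131.2 kt.
Translation term: 1.3 × 0.5 × 7 = 4.55 kt.
Corrected V ≈ 135.75 kt → 136 kt.

136 kt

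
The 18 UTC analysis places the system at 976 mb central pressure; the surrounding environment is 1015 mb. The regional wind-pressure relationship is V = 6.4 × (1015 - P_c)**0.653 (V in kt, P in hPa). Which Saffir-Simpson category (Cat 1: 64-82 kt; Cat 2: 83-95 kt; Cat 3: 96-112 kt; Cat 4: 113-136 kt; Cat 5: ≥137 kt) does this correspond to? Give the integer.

1

ΔP = 1015 − 976 = 39 mb.
V ≈ 6.4 × 39^0.653 = 6.4 × 10.94 ≈ 70 kt.
70 kt falls in the Category 1 band.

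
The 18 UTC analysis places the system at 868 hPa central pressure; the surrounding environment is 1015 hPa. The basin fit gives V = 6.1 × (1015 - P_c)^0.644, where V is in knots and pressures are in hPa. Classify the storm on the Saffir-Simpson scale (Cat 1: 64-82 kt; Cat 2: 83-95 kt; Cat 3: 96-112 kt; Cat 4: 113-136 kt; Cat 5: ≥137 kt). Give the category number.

ΔP = 1015 − 868 = 147 hPa.
V ≈ 6.1 × 147^0.644 = 6.1 × 24.87 ≈ 152 kt.
152 kt falls in the Category 5 band.

5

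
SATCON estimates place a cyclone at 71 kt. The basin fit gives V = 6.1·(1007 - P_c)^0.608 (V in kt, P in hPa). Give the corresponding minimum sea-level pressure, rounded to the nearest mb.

950 mb

ΔP = (V / 6.1)^(1/0.608) = (71/6.1)^1.645.
71/6.1 = 11.639; 11.639^1.645 ≈ 56.65 mb.
P_c = 1007 − 56.65 = 950.35 ≈ 950 mb.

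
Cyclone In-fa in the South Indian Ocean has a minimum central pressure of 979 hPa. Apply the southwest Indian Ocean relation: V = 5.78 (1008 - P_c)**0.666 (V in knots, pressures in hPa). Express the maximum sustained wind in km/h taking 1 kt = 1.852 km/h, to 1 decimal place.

100.8 km/h

ΔP = 1008 − 979 = 29 hPa.
V ≈ 5.78 × 29^0.666 = 5.78 × 9.418 ≈ 54.436 kt.
54.436 × 1.852 ≈ 100.82 km/h → 100.8 km/h.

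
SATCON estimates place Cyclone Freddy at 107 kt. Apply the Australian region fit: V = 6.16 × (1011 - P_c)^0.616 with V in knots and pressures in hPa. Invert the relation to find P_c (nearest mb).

ΔP = (V / 6.16)^(1/0.616) = (107/6.16)^1.623.
107/6.16 = 17.370; 17.370^1.623 ≈ 102.96 mb.
P_c = 1011 − 102.96 = 908.04 ≈ 908 mb.

908 mb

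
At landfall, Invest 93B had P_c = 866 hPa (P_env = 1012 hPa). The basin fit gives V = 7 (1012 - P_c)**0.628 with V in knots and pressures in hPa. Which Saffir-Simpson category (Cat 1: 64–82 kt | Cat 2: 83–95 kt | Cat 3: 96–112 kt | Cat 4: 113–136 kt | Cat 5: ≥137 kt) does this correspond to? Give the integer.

ΔP = 1012 − 866 = 146 hPa.
V ≈ 7 × 146^0.628 = 7 × 22.87 ≈ 160 kt.
160 kt falls in the Category 5 band.

5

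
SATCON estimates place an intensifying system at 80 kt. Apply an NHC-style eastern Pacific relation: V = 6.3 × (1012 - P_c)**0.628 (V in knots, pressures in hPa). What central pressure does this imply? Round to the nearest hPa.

955 hPa

ΔP = (V / 6.3)^(1/0.628) = (80/6.3)^1.592.
80/6.3 = 12.698; 12.698^1.592 ≈ 57.22 hPa.
P_c = 1012 − 57.22 = 954.78 ≈ 955 hPa.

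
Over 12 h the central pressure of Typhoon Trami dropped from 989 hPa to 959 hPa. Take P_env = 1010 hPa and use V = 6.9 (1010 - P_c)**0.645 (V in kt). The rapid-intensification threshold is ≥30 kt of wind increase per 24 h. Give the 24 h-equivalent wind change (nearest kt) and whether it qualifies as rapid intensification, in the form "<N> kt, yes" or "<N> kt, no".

V₁: ΔP = 21, V ≈ 6.9 × 21^0.645 ≈ 49.17 kt.
V₂: ΔP = 51, V ≈ 6.9 × 51^0.645 ≈ 87.14 kt.
ΔV over 12 h = 37.97 kt → 24 h equivalent = 37.97 × 24/12 ≈ 75.94 kt.
76 kt ≥ 30 kt ⇒ rapid intensification.

76 kt, yes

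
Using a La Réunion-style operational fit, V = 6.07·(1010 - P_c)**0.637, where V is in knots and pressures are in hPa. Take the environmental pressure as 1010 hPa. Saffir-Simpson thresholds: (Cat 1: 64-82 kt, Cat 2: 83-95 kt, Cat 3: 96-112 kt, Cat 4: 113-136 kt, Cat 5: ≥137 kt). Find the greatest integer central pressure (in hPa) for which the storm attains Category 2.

949 hPa

Category 2 begins at V = 83 kt.
Required ΔP = (83/6.07)^(1/0.637) = 13.674^1.570 ≈ 60.70 hPa.
P_c ≤ 1010 − 60.70 = 949.30, so the highest integer P_c is 949 hPa.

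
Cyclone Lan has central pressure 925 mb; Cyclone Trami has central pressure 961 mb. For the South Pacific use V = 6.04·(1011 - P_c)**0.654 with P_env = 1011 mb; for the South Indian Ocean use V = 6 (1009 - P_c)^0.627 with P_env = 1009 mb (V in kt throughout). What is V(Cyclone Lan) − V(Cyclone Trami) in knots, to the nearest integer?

Cyclone Lan: ΔP = 86; V ≈ 6.04 × 86^0.654 ≈ 111.22 kt.
Cyclone Trami: ΔP = 48; V ≈ 6 × 48^0.627 ≈ 67.97 kt.
Difference ≈ 111.22 − 67.97 = 43.25 → 43 kt.

43 kt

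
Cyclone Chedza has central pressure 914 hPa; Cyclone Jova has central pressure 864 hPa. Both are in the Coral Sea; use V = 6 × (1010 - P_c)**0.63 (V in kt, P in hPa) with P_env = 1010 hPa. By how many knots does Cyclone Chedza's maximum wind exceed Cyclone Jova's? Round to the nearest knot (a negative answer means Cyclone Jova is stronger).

Cyclone Chedza: ΔP = 96; V ≈ 6 × 96^0.63 ≈ 106.41 kt.
Cyclone Jova: ΔP = 146; V ≈ 6 × 146^0.63 ≈ 138.58 kt.
Difference ≈ 106.41 − 138.58 = -32.17 → -32 kt.

-32 kt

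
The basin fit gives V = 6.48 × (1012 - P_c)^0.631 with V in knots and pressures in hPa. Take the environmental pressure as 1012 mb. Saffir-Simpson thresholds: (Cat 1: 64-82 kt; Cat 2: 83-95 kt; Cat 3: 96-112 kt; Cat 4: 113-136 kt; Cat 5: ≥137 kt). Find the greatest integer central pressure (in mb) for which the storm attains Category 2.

955 mb

Category 2 begins at V = 83 kt.
Required ΔP = (83/6.48)^(1/0.631) = 12.809^1.585 ≈ 56.91 mb.
P_c ≤ 1012 − 56.91 = 955.09, so the highest integer P_c is 955 mb.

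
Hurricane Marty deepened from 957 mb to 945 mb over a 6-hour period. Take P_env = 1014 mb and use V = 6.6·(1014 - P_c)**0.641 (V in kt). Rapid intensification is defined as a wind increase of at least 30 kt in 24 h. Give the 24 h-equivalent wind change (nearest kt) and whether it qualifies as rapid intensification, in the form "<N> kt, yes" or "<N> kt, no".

V₁: ΔP = 57, V ≈ 6.6 × 57^0.641 ≈ 88.12 kt.
V₂: ΔP = 69, V ≈ 6.6 × 69^0.641 ≈ 99.60 kt.
ΔV over 6 h = 11.48 kt → 24 h equivalent = 11.48 × 24/6 ≈ 45.92 kt.
46 kt ≥ 30 kt ⇒ rapid intensification.

46 kt, yes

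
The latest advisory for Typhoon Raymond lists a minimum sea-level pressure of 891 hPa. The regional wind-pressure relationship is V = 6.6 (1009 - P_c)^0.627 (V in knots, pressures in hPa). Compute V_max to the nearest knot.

131 kt

ΔP = 1009 − 891 = 118 hPa.
118^0.627 ≈ 19.910.
V ≈ 6.6 × 19.910 ≈ 131.4 kt.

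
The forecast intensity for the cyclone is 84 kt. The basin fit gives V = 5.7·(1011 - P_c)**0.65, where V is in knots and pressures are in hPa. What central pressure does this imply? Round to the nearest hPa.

ΔP = (V / 5.7)^(1/0.65) = (84/5.7)^1.538.
84/5.7 = 14.737; 14.737^1.538 ≈ 62.74 hPa.
P_c = 1011 − 62.74 = 948.26 ≈ 948 hPa.

948 hPa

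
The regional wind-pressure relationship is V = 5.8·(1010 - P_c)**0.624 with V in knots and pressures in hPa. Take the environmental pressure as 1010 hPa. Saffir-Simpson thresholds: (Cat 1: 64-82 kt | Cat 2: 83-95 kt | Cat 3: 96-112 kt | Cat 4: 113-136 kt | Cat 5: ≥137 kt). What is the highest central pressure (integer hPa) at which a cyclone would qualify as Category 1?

963 hPa

Category 1 begins at V = 64 kt.
Required ΔP = (64/5.8)^(1/0.624) = 11.034^1.603 ≈ 46.89 hPa.
P_c ≤ 1010 − 46.89 = 963.11, so the highest integer P_c is 963 hPa.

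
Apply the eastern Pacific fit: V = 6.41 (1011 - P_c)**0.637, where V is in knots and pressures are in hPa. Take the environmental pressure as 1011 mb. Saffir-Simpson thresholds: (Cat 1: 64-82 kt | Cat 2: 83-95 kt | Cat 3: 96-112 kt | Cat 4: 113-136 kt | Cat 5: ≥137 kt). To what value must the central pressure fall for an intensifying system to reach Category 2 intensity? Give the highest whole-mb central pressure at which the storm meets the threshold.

955 mb

Category 2 begins at V = 83 kt.
Required ΔP = (83/6.41)^(1/0.637) = 12.949^1.570 ≈ 55.72 mb.
P_c ≤ 1011 − 55.72 = 955.28, so the highest integer P_c is 955 mb.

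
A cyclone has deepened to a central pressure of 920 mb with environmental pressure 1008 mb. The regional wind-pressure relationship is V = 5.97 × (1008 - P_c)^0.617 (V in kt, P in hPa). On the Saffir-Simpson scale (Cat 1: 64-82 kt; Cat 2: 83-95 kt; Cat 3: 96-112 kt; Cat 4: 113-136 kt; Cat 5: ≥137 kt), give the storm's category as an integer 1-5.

ΔP = 1008 − 920 = 88 mb.
V ≈ 5.97 × 88^0.617 = 5.97 × 15.84 ≈ 95 kt.
95 kt falls in the Category 2 band.

2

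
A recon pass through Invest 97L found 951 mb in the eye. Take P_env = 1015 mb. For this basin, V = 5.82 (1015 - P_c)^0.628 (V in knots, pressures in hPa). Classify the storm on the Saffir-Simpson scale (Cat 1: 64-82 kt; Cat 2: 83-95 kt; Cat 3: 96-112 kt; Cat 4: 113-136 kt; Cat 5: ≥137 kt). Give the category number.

1

ΔP = 1015 − 951 = 64 mb.
V ≈ 5.82 × 64^0.628 = 5.82 × 13.62 ≈ 79 kt.
79 kt falls in the Category 1 band.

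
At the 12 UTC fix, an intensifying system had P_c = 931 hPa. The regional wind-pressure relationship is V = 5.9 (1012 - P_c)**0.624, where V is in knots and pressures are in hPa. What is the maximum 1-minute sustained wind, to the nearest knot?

92 kt

ΔP = 1012 − 931 = 81 hPa.
81^0.624 ≈ 15.520.
V ≈ 5.9 × 15.520 ≈ 91.6 kt.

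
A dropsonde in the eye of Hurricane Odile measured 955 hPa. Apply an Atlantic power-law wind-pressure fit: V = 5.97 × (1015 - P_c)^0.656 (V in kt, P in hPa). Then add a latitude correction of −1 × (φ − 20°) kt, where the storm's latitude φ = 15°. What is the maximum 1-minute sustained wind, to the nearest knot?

93 kt

ΔP = 1015 − 955 = 60 hPa.
60^0.656 ≈ 14.671.
V ≈ 5.97 × 14.671 ≈ 87.6 kt.
Latitude correction: −1 × (15 − 20) = 5 kt.
Corrected V ≈ 92.6 kt → 93 kt.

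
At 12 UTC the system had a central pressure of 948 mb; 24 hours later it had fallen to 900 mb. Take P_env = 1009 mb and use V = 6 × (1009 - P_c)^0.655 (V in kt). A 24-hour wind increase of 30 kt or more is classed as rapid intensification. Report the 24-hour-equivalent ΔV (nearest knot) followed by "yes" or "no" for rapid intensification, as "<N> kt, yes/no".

41 kt, yes

V₁: ΔP = 61, V ≈ 6 × 61^0.655 ≈ 88.62 kt.
V₂: ΔP = 109, V ≈ 6 × 109^0.655 ≈ 129.62 kt.
ΔV over 24 h = 41.00 kt → 24 h equivalent = 41.00 × 24/24 ≈ 41.00 kt.
41 kt ≥ 30 kt ⇒ rapid intensification.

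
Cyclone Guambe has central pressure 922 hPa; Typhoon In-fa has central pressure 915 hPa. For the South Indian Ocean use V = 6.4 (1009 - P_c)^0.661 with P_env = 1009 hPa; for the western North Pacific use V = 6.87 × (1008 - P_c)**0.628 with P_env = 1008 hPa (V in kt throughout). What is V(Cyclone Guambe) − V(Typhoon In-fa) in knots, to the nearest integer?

4 kt

Cyclone Guambe: ΔP = 87; V ≈ 6.4 × 87^0.661 ≈ 122.52 kt.
Typhoon In-fa: ΔP = 93; V ≈ 6.87 × 93^0.628 ≈ 118.35 kt.
Difference ≈ 122.52 − 118.35 = 4.17 → 4 kt.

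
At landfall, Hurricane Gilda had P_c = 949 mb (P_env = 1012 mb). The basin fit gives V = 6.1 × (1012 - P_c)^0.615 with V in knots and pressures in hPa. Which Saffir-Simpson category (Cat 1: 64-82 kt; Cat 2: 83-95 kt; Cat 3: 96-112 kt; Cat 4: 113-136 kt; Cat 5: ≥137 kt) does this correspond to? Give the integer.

ΔP = 1012 − 949 = 63 mb.
V ≈ 6.1 × 63^0.615 = 6.1 × 12.78 ≈ 78 kt.
78 kt falls in the Category 1 band.

1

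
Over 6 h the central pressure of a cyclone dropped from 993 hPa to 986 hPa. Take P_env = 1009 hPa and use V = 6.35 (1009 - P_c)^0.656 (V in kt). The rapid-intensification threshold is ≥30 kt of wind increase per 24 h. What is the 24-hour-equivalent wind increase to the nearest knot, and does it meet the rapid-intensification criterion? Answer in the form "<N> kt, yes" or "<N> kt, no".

V₁: ΔP = 16, V ≈ 6.35 × 16^0.656 ≈ 39.15 kt.
V₂: ΔP = 23, V ≈ 6.35 × 23^0.656 ≈ 49.67 kt.
ΔV over 6 h = 10.52 kt → 24 h equivalent = 10.52 × 24/6 ≈ 42.08 kt.
42 kt ≥ 30 kt ⇒ rapid intensification.

42 kt, yes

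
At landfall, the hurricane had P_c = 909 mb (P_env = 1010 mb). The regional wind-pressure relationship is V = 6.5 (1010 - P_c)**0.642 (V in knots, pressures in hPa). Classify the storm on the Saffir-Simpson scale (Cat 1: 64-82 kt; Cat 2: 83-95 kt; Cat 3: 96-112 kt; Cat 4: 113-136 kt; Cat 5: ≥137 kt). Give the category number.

ΔP = 1010 − 909 = 101 mb.
V ≈ 6.5 × 101^0.642 = 6.5 × 19.35 ≈ 126 kt.
126 kt falls in the Category 4 band.

4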